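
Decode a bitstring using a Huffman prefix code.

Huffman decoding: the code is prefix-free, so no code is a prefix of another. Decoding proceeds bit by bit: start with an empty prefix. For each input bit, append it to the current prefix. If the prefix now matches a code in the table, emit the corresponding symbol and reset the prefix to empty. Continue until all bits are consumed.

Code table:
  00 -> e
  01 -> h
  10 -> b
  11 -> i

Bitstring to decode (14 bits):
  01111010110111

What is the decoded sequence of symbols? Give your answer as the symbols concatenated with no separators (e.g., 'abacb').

Bit 0: prefix='0' (no match yet)
Bit 1: prefix='01' -> emit 'h', reset
Bit 2: prefix='1' (no match yet)
Bit 3: prefix='11' -> emit 'i', reset
Bit 4: prefix='1' (no match yet)
Bit 5: prefix='10' -> emit 'b', reset
Bit 6: prefix='1' (no match yet)
Bit 7: prefix='10' -> emit 'b', reset
Bit 8: prefix='1' (no match yet)
Bit 9: prefix='11' -> emit 'i', reset
Bit 10: prefix='0' (no match yet)
Bit 11: prefix='01' -> emit 'h', reset
Bit 12: prefix='1' (no match yet)
Bit 13: prefix='11' -> emit 'i', reset

Answer: hibbihi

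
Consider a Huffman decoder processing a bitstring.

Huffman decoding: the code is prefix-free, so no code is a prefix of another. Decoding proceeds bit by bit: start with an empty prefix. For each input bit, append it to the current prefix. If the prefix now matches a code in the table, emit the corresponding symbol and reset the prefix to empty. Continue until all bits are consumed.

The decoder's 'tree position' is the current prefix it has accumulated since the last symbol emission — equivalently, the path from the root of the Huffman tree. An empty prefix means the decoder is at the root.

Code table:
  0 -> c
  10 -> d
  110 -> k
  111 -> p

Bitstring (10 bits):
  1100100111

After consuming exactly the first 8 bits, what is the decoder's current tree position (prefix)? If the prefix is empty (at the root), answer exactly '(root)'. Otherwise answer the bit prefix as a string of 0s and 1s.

Answer: 1

Derivation:
Bit 0: prefix='1' (no match yet)
Bit 1: prefix='11' (no match yet)
Bit 2: prefix='110' -> emit 'k', reset
Bit 3: prefix='0' -> emit 'c', reset
Bit 4: prefix='1' (no match yet)
Bit 5: prefix='10' -> emit 'd', reset
Bit 6: prefix='0' -> emit 'c', reset
Bit 7: prefix='1' (no match yet)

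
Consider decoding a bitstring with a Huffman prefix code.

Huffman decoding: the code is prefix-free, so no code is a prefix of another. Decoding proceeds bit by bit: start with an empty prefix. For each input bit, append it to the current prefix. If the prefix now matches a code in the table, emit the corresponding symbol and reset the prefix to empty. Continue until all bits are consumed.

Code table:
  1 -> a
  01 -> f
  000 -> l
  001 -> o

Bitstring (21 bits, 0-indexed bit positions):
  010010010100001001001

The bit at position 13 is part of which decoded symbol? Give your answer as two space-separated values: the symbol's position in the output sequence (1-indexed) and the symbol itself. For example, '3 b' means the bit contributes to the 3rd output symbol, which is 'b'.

Bit 0: prefix='0' (no match yet)
Bit 1: prefix='01' -> emit 'f', reset
Bit 2: prefix='0' (no match yet)
Bit 3: prefix='00' (no match yet)
Bit 4: prefix='001' -> emit 'o', reset
Bit 5: prefix='0' (no match yet)
Bit 6: prefix='00' (no match yet)
Bit 7: prefix='001' -> emit 'o', reset
Bit 8: prefix='0' (no match yet)
Bit 9: prefix='01' -> emit 'f', reset
Bit 10: prefix='0' (no match yet)
Bit 11: prefix='00' (no match yet)
Bit 12: prefix='000' -> emit 'l', reset
Bit 13: prefix='0' (no match yet)
Bit 14: prefix='01' -> emit 'f', reset
Bit 15: prefix='0' (no match yet)
Bit 16: prefix='00' (no match yet)
Bit 17: prefix='001' -> emit 'o', reset

Answer: 6 f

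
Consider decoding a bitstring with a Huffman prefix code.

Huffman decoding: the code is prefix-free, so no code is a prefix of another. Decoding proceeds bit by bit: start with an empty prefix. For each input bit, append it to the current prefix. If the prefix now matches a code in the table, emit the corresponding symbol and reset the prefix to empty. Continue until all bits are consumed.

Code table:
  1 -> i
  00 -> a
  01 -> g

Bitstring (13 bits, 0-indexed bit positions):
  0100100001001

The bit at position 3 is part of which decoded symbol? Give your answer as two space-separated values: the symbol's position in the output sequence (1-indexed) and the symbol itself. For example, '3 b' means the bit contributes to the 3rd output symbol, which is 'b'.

Answer: 2 a

Derivation:
Bit 0: prefix='0' (no match yet)
Bit 1: prefix='01' -> emit 'g', reset
Bit 2: prefix='0' (no match yet)
Bit 3: prefix='00' -> emit 'a', reset
Bit 4: prefix='1' -> emit 'i', reset
Bit 5: prefix='0' (no match yet)
Bit 6: prefix='00' -> emit 'a', reset
Bit 7: prefix='0' (no match yet)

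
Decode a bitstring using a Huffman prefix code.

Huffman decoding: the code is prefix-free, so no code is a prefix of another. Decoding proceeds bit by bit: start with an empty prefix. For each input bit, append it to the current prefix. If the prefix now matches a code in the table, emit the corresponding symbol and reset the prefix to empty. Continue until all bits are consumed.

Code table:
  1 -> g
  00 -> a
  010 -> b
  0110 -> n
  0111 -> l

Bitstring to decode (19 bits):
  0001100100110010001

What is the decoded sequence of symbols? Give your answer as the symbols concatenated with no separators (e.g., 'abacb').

Bit 0: prefix='0' (no match yet)
Bit 1: prefix='00' -> emit 'a', reset
Bit 2: prefix='0' (no match yet)
Bit 3: prefix='01' (no match yet)
Bit 4: prefix='011' (no match yet)
Bit 5: prefix='0110' -> emit 'n', reset
Bit 6: prefix='0' (no match yet)
Bit 7: prefix='01' (no match yet)
Bit 8: prefix='010' -> emit 'b', reset
Bit 9: prefix='0' (no match yet)
Bit 10: prefix='01' (no match yet)
Bit 11: prefix='011' (no match yet)
Bit 12: prefix='0110' -> emit 'n', reset
Bit 13: prefix='0' (no match yet)
Bit 14: prefix='01' (no match yet)
Bit 15: prefix='010' -> emit 'b', reset
Bit 16: prefix='0' (no match yet)
Bit 17: prefix='00' -> emit 'a', reset
Bit 18: prefix='1' -> emit 'g', reset

Answer: anbnbag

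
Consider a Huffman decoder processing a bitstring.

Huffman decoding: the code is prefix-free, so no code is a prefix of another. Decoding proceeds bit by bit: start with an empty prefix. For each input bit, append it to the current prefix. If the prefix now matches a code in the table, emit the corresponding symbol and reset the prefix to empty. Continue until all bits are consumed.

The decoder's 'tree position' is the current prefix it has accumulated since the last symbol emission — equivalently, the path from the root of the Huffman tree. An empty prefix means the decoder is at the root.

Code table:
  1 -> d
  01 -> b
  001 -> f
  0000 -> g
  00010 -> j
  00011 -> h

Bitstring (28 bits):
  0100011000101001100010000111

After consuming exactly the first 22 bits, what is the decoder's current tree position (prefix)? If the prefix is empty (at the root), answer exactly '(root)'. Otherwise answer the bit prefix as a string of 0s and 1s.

Answer: (root)

Derivation:
Bit 0: prefix='0' (no match yet)
Bit 1: prefix='01' -> emit 'b', reset
Bit 2: prefix='0' (no match yet)
Bit 3: prefix='00' (no match yet)
Bit 4: prefix='000' (no match yet)
Bit 5: prefix='0001' (no match yet)
Bit 6: prefix='00011' -> emit 'h', reset
Bit 7: prefix='0' (no match yet)
Bit 8: prefix='00' (no match yet)
Bit 9: prefix='000' (no match yet)
Bit 10: prefix='0001' (no match yet)
Bit 11: prefix='00010' -> emit 'j', reset
Bit 12: prefix='1' -> emit 'd', reset
Bit 13: prefix='0' (no match yet)
Bit 14: prefix='00' (no match yet)
Bit 15: prefix='001' -> emit 'f', reset
Bit 16: prefix='1' -> emit 'd', reset
Bit 17: prefix='0' (no match yet)
Bit 18: prefix='00' (no match yet)
Bit 19: prefix='000' (no match yet)
Bit 20: prefix='0001' (no match yet)
Bit 21: prefix='00010' -> emit 'j', reset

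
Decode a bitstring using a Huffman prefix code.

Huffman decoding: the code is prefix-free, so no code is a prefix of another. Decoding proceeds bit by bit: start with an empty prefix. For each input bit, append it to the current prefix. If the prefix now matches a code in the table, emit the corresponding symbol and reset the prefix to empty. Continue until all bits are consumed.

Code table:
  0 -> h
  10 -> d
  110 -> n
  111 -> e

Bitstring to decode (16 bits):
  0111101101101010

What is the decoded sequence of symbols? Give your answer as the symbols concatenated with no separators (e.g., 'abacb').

Answer: hednndd

Derivation:
Bit 0: prefix='0' -> emit 'h', reset
Bit 1: prefix='1' (no match yet)
Bit 2: prefix='11' (no match yet)
Bit 3: prefix='111' -> emit 'e', reset
Bit 4: prefix='1' (no match yet)
Bit 5: prefix='10' -> emit 'd', reset
Bit 6: prefix='1' (no match yet)
Bit 7: prefix='11' (no match yet)
Bit 8: prefix='110' -> emit 'n', reset
Bit 9: prefix='1' (no match yet)
Bit 10: prefix='11' (no match yet)
Bit 11: prefix='110' -> emit 'n', reset
Bit 12: prefix='1' (no match yet)
Bit 13: prefix='10' -> emit 'd', reset
Bit 14: prefix='1' (no match yet)
Bit 15: prefix='10' -> emit 'd', reset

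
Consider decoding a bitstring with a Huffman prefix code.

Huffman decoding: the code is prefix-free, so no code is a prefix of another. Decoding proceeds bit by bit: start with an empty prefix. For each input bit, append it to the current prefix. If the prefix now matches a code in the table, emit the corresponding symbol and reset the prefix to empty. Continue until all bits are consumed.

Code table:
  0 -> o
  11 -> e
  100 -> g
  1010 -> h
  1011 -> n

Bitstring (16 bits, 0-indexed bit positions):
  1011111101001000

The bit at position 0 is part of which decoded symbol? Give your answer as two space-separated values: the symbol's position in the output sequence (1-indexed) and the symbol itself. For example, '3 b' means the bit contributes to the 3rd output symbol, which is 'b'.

Answer: 1 n

Derivation:
Bit 0: prefix='1' (no match yet)
Bit 1: prefix='10' (no match yet)
Bit 2: prefix='101' (no match yet)
Bit 3: prefix='1011' -> emit 'n', reset
Bit 4: prefix='1' (no match yet)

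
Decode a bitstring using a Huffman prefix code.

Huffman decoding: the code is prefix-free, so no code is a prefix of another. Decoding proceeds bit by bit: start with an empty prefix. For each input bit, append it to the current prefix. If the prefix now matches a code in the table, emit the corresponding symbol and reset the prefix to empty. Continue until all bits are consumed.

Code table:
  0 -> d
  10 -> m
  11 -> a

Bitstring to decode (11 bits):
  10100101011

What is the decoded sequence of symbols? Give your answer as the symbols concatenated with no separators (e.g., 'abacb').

Bit 0: prefix='1' (no match yet)
Bit 1: prefix='10' -> emit 'm', reset
Bit 2: prefix='1' (no match yet)
Bit 3: prefix='10' -> emit 'm', reset
Bit 4: prefix='0' -> emit 'd', reset
Bit 5: prefix='1' (no match yet)
Bit 6: prefix='10' -> emit 'm', reset
Bit 7: prefix='1' (no match yet)
Bit 8: prefix='10' -> emit 'm', reset
Bit 9: prefix='1' (no match yet)
Bit 10: prefix='11' -> emit 'a', reset

Answer: mmdmma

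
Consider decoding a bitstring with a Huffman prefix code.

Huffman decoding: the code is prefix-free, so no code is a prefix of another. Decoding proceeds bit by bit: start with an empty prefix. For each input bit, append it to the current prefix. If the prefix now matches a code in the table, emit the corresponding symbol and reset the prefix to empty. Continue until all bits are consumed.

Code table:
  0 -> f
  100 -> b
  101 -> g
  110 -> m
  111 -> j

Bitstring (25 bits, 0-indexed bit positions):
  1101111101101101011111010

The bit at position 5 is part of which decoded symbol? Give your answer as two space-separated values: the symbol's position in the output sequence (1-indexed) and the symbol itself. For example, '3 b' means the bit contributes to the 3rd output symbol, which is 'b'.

Answer: 2 j

Derivation:
Bit 0: prefix='1' (no match yet)
Bit 1: prefix='11' (no match yet)
Bit 2: prefix='110' -> emit 'm', reset
Bit 3: prefix='1' (no match yet)
Bit 4: prefix='11' (no match yet)
Bit 5: prefix='111' -> emit 'j', reset
Bit 6: prefix='1' (no match yet)
Bit 7: prefix='11' (no match yet)
Bit 8: prefix='110' -> emit 'm', reset
Bit 9: prefix='1' (no match yet)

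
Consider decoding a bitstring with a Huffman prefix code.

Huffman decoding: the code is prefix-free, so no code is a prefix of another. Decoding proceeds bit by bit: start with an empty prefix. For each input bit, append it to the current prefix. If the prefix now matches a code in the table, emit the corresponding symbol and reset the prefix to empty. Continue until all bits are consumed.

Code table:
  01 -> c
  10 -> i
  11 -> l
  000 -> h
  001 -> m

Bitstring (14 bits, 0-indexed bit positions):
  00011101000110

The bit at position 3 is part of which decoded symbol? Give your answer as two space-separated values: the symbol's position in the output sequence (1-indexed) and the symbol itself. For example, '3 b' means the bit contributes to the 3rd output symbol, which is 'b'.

Answer: 2 l

Derivation:
Bit 0: prefix='0' (no match yet)
Bit 1: prefix='00' (no match yet)
Bit 2: prefix='000' -> emit 'h', reset
Bit 3: prefix='1' (no match yet)
Bit 4: prefix='11' -> emit 'l', reset
Bit 5: prefix='1' (no match yet)
Bit 6: prefix='10' -> emit 'i', reset
Bit 7: prefix='1' (no match yet)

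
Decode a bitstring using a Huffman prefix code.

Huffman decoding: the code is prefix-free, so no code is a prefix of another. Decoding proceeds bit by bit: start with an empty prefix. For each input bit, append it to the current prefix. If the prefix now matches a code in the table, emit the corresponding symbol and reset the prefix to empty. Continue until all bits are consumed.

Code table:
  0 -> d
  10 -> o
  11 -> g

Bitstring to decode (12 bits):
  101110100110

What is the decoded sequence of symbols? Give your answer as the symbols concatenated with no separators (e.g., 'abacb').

Answer: ogoodgd

Derivation:
Bit 0: prefix='1' (no match yet)
Bit 1: prefix='10' -> emit 'o', reset
Bit 2: prefix='1' (no match yet)
Bit 3: prefix='11' -> emit 'g', reset
Bit 4: prefix='1' (no match yet)
Bit 5: prefix='10' -> emit 'o', reset
Bit 6: prefix='1' (no match yet)
Bit 7: prefix='10' -> emit 'o', reset
Bit 8: prefix='0' -> emit 'd', reset
Bit 9: prefix='1' (no match yet)
Bit 10: prefix='11' -> emit 'g', reset
Bit 11: prefix='0' -> emit 'd', reset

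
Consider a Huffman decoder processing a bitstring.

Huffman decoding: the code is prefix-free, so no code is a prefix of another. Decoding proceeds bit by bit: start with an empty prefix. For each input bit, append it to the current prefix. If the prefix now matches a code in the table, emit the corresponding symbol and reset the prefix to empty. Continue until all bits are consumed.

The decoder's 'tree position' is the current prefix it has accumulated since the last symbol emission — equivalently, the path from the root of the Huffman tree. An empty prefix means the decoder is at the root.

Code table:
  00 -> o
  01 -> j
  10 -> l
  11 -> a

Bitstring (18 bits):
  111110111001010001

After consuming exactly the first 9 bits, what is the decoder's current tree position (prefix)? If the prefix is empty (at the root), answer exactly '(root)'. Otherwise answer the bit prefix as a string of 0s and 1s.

Bit 0: prefix='1' (no match yet)
Bit 1: prefix='11' -> emit 'a', reset
Bit 2: prefix='1' (no match yet)
Bit 3: prefix='11' -> emit 'a', reset
Bit 4: prefix='1' (no match yet)
Bit 5: prefix='10' -> emit 'l', reset
Bit 6: prefix='1' (no match yet)
Bit 7: prefix='11' -> emit 'a', reset
Bit 8: prefix='1' (no match yet)

Answer: 1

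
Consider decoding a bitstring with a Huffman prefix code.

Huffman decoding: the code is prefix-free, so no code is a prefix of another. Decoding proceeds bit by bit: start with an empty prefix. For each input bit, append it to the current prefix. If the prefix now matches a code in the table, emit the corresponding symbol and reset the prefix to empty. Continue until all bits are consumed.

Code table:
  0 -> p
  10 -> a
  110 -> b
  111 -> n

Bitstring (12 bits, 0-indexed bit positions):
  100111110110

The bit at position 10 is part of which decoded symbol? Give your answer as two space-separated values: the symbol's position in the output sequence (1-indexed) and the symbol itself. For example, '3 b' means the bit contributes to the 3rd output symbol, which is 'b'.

Bit 0: prefix='1' (no match yet)
Bit 1: prefix='10' -> emit 'a', reset
Bit 2: prefix='0' -> emit 'p', reset
Bit 3: prefix='1' (no match yet)
Bit 4: prefix='11' (no match yet)
Bit 5: prefix='111' -> emit 'n', reset
Bit 6: prefix='1' (no match yet)
Bit 7: prefix='11' (no match yet)
Bit 8: prefix='110' -> emit 'b', reset
Bit 9: prefix='1' (no match yet)
Bit 10: prefix='11' (no match yet)
Bit 11: prefix='110' -> emit 'b', reset

Answer: 5 b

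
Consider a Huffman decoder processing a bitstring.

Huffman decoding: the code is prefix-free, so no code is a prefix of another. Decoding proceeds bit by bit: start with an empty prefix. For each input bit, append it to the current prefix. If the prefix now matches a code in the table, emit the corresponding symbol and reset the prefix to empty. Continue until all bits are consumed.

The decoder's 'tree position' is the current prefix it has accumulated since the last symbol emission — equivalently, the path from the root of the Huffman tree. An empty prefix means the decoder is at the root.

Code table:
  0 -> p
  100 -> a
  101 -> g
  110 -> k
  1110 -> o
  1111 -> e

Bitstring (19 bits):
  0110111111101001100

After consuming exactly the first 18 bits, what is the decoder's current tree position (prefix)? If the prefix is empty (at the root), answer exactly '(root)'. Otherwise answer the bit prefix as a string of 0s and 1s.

Bit 0: prefix='0' -> emit 'p', reset
Bit 1: prefix='1' (no match yet)
Bit 2: prefix='11' (no match yet)
Bit 3: prefix='110' -> emit 'k', reset
Bit 4: prefix='1' (no match yet)
Bit 5: prefix='11' (no match yet)
Bit 6: prefix='111' (no match yet)
Bit 7: prefix='1111' -> emit 'e', reset
Bit 8: prefix='1' (no match yet)
Bit 9: prefix='11' (no match yet)
Bit 10: prefix='111' (no match yet)
Bit 11: prefix='1110' -> emit 'o', reset
Bit 12: prefix='1' (no match yet)
Bit 13: prefix='10' (no match yet)
Bit 14: prefix='100' -> emit 'a', reset
Bit 15: prefix='1' (no match yet)
Bit 16: prefix='11' (no match yet)
Bit 17: prefix='110' -> emit 'k', reset

Answer: (root)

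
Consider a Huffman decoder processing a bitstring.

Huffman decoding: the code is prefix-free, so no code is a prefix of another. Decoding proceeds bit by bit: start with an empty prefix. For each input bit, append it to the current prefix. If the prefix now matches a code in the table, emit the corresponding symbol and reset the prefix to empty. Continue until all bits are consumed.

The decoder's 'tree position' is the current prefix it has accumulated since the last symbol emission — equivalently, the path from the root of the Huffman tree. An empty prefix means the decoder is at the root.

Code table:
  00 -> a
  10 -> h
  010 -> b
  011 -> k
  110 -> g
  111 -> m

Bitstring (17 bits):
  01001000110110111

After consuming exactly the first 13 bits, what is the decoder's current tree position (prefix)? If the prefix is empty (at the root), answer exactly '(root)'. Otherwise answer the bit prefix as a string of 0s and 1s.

Bit 0: prefix='0' (no match yet)
Bit 1: prefix='01' (no match yet)
Bit 2: prefix='010' -> emit 'b', reset
Bit 3: prefix='0' (no match yet)
Bit 4: prefix='01' (no match yet)
Bit 5: prefix='010' -> emit 'b', reset
Bit 6: prefix='0' (no match yet)
Bit 7: prefix='00' -> emit 'a', reset
Bit 8: prefix='1' (no match yet)
Bit 9: prefix='11' (no match yet)
Bit 10: prefix='110' -> emit 'g', reset
Bit 11: prefix='1' (no match yet)
Bit 12: prefix='11' (no match yet)

Answer: 11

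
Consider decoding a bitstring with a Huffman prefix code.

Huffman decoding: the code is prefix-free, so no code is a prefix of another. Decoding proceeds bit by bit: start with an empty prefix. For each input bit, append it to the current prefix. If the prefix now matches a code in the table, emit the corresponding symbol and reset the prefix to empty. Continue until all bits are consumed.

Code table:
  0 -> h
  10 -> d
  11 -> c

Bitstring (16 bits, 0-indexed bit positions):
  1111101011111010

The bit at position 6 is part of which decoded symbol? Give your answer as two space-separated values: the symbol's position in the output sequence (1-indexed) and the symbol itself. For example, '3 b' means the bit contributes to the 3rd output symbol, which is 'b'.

Bit 0: prefix='1' (no match yet)
Bit 1: prefix='11' -> emit 'c', reset
Bit 2: prefix='1' (no match yet)
Bit 3: prefix='11' -> emit 'c', reset
Bit 4: prefix='1' (no match yet)
Bit 5: prefix='10' -> emit 'd', reset
Bit 6: prefix='1' (no match yet)
Bit 7: prefix='10' -> emit 'd', reset
Bit 8: prefix='1' (no match yet)
Bit 9: prefix='11' -> emit 'c', reset
Bit 10: prefix='1' (no match yet)

Answer: 4 d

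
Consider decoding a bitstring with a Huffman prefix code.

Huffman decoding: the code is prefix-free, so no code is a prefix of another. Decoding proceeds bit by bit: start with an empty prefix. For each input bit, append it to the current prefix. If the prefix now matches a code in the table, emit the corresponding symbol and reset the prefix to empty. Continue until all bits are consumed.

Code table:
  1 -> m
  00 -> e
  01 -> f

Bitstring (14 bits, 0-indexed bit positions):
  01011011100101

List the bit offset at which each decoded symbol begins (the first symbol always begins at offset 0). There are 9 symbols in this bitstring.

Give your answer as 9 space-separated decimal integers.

Answer: 0 2 4 5 7 8 9 11 12

Derivation:
Bit 0: prefix='0' (no match yet)
Bit 1: prefix='01' -> emit 'f', reset
Bit 2: prefix='0' (no match yet)
Bit 3: prefix='01' -> emit 'f', reset
Bit 4: prefix='1' -> emit 'm', reset
Bit 5: prefix='0' (no match yet)
Bit 6: prefix='01' -> emit 'f', reset
Bit 7: prefix='1' -> emit 'm', reset
Bit 8: prefix='1' -> emit 'm', reset
Bit 9: prefix='0' (no match yet)
Bit 10: prefix='00' -> emit 'e', reset
Bit 11: prefix='1' -> emit 'm', reset
Bit 12: prefix='0' (no match yet)
Bit 13: prefix='01' -> emit 'f', reset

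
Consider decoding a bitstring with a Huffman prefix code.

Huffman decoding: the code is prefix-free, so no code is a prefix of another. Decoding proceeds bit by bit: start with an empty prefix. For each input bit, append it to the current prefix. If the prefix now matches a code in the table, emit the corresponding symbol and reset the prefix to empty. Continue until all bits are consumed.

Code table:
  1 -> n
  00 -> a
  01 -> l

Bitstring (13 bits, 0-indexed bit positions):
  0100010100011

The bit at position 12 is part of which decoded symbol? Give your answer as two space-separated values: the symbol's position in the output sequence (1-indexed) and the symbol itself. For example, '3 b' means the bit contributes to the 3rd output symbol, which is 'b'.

Answer: 7 n

Derivation:
Bit 0: prefix='0' (no match yet)
Bit 1: prefix='01' -> emit 'l', reset
Bit 2: prefix='0' (no match yet)
Bit 3: prefix='00' -> emit 'a', reset
Bit 4: prefix='0' (no match yet)
Bit 5: prefix='01' -> emit 'l', reset
Bit 6: prefix='0' (no match yet)
Bit 7: prefix='01' -> emit 'l', reset
Bit 8: prefix='0' (no match yet)
Bit 9: prefix='00' -> emit 'a', reset
Bit 10: prefix='0' (no match yet)
Bit 11: prefix='01' -> emit 'l', reset
Bit 12: prefix='1' -> emit 'n', reset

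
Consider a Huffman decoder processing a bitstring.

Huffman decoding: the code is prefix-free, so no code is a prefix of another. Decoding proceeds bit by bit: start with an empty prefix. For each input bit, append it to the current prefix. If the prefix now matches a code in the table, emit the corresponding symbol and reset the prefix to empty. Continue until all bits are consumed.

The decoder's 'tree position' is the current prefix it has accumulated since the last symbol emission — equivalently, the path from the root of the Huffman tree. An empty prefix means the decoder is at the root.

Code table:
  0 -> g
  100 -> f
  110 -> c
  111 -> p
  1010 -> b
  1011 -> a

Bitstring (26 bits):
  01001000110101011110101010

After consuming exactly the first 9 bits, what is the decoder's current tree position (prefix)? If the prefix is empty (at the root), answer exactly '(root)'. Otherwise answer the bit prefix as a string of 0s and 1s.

Bit 0: prefix='0' -> emit 'g', reset
Bit 1: prefix='1' (no match yet)
Bit 2: prefix='10' (no match yet)
Bit 3: prefix='100' -> emit 'f', reset
Bit 4: prefix='1' (no match yet)
Bit 5: prefix='10' (no match yet)
Bit 6: prefix='100' -> emit 'f', reset
Bit 7: prefix='0' -> emit 'g', reset
Bit 8: prefix='1' (no match yet)

Answer: 1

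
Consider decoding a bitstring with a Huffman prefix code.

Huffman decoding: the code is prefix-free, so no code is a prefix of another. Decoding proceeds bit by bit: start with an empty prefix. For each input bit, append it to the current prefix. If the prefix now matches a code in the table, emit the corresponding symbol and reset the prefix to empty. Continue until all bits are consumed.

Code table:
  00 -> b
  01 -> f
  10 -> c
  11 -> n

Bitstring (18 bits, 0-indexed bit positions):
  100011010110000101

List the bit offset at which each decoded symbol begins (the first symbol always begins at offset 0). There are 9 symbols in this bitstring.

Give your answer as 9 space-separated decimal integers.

Bit 0: prefix='1' (no match yet)
Bit 1: prefix='10' -> emit 'c', reset
Bit 2: prefix='0' (no match yet)
Bit 3: prefix='00' -> emit 'b', reset
Bit 4: prefix='1' (no match yet)
Bit 5: prefix='11' -> emit 'n', reset
Bit 6: prefix='0' (no match yet)
Bit 7: prefix='01' -> emit 'f', reset
Bit 8: prefix='0' (no match yet)
Bit 9: prefix='01' -> emit 'f', reset
Bit 10: prefix='1' (no match yet)
Bit 11: prefix='10' -> emit 'c', reset
Bit 12: prefix='0' (no match yet)
Bit 13: prefix='00' -> emit 'b', reset
Bit 14: prefix='0' (no match yet)
Bit 15: prefix='01' -> emit 'f', reset
Bit 16: prefix='0' (no match yet)
Bit 17: prefix='01' -> emit 'f', reset

Answer: 0 2 4 6 8 10 12 14 16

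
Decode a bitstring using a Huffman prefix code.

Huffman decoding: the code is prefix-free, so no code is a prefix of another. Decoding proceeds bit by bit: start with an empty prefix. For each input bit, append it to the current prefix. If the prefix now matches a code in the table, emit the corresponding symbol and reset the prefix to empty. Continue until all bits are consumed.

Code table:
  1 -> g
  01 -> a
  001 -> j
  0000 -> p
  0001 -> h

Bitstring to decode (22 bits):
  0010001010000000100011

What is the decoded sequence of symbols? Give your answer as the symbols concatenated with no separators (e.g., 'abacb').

Bit 0: prefix='0' (no match yet)
Bit 1: prefix='00' (no match yet)
Bit 2: prefix='001' -> emit 'j', reset
Bit 3: prefix='0' (no match yet)
Bit 4: prefix='00' (no match yet)
Bit 5: prefix='000' (no match yet)
Bit 6: prefix='0001' -> emit 'h', reset
Bit 7: prefix='0' (no match yet)
Bit 8: prefix='01' -> emit 'a', reset
Bit 9: prefix='0' (no match yet)
Bit 10: prefix='00' (no match yet)
Bit 11: prefix='000' (no match yet)
Bit 12: prefix='0000' -> emit 'p', reset
Bit 13: prefix='0' (no match yet)
Bit 14: prefix='00' (no match yet)
Bit 15: prefix='000' (no match yet)
Bit 16: prefix='0001' -> emit 'h', reset
Bit 17: prefix='0' (no match yet)
Bit 18: prefix='00' (no match yet)
Bit 19: prefix='000' (no match yet)
Bit 20: prefix='0001' -> emit 'h', reset
Bit 21: prefix='1' -> emit 'g', reset

Answer: jhaphhg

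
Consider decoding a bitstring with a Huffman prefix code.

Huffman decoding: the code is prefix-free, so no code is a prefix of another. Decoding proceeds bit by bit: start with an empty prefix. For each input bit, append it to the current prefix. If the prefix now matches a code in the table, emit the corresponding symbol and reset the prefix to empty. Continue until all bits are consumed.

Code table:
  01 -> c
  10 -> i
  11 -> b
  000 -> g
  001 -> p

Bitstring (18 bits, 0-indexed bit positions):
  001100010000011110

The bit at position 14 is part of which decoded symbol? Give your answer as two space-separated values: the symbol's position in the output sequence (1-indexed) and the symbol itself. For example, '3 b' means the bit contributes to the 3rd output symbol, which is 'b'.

Bit 0: prefix='0' (no match yet)
Bit 1: prefix='00' (no match yet)
Bit 2: prefix='001' -> emit 'p', reset
Bit 3: prefix='1' (no match yet)
Bit 4: prefix='10' -> emit 'i', reset
Bit 5: prefix='0' (no match yet)
Bit 6: prefix='00' (no match yet)
Bit 7: prefix='001' -> emit 'p', reset
Bit 8: prefix='0' (no match yet)
Bit 9: prefix='00' (no match yet)
Bit 10: prefix='000' -> emit 'g', reset
Bit 11: prefix='0' (no match yet)
Bit 12: prefix='00' (no match yet)
Bit 13: prefix='001' -> emit 'p', reset
Bit 14: prefix='1' (no match yet)
Bit 15: prefix='11' -> emit 'b', reset
Bit 16: prefix='1' (no match yet)
Bit 17: prefix='10' -> emit 'i', reset

Answer: 6 b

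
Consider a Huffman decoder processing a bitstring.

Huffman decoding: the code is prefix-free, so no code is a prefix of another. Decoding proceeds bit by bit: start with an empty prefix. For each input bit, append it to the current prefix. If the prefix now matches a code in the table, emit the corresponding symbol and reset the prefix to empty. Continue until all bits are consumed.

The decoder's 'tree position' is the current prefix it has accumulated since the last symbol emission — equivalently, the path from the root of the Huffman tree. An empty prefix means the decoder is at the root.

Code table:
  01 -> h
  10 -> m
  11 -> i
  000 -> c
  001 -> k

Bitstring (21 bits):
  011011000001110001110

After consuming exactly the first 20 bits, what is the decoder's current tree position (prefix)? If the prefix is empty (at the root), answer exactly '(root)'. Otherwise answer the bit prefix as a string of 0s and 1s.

Answer: 1

Derivation:
Bit 0: prefix='0' (no match yet)
Bit 1: prefix='01' -> emit 'h', reset
Bit 2: prefix='1' (no match yet)
Bit 3: prefix='10' -> emit 'm', reset
Bit 4: prefix='1' (no match yet)
Bit 5: prefix='11' -> emit 'i', reset
Bit 6: prefix='0' (no match yet)
Bit 7: prefix='00' (no match yet)
Bit 8: prefix='000' -> emit 'c', reset
Bit 9: prefix='0' (no match yet)
Bit 10: prefix='00' (no match yet)
Bit 11: prefix='001' -> emit 'k', reset
Bit 12: prefix='1' (no match yet)
Bit 13: prefix='11' -> emit 'i', reset
Bit 14: prefix='0' (no match yet)
Bit 15: prefix='00' (no match yet)
Bit 16: prefix='000' -> emit 'c', reset
Bit 17: prefix='1' (no match yet)
Bit 18: prefix='11' -> emit 'i', reset
Bit 19: prefix='1' (no match yet)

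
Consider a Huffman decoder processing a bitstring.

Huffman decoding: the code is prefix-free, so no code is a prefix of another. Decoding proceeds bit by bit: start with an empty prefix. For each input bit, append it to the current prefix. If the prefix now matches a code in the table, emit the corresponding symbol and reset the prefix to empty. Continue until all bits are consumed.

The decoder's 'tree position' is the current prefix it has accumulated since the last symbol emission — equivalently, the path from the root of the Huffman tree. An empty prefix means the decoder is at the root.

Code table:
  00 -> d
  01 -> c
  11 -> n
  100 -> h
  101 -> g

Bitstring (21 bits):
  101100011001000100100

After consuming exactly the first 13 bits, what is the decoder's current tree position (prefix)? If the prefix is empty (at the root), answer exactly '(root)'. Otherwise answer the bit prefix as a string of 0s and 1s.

Answer: 10

Derivation:
Bit 0: prefix='1' (no match yet)
Bit 1: prefix='10' (no match yet)
Bit 2: prefix='101' -> emit 'g', reset
Bit 3: prefix='1' (no match yet)
Bit 4: prefix='10' (no match yet)
Bit 5: prefix='100' -> emit 'h', reset
Bit 6: prefix='0' (no match yet)
Bit 7: prefix='01' -> emit 'c', reset
Bit 8: prefix='1' (no match yet)
Bit 9: prefix='10' (no match yet)
Bit 10: prefix='100' -> emit 'h', reset
Bit 11: prefix='1' (no match yet)
Bit 12: prefix='10' (no match yet)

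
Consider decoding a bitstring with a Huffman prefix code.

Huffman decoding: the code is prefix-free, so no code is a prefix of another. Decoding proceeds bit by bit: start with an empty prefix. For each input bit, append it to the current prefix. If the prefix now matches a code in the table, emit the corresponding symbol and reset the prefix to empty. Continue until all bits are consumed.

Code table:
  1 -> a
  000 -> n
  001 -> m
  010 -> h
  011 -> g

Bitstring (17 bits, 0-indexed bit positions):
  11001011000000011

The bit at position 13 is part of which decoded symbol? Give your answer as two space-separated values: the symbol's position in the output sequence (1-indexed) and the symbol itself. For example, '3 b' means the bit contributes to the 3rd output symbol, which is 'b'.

Bit 0: prefix='1' -> emit 'a', reset
Bit 1: prefix='1' -> emit 'a', reset
Bit 2: prefix='0' (no match yet)
Bit 3: prefix='00' (no match yet)
Bit 4: prefix='001' -> emit 'm', reset
Bit 5: prefix='0' (no match yet)
Bit 6: prefix='01' (no match yet)
Bit 7: prefix='011' -> emit 'g', reset
Bit 8: prefix='0' (no match yet)
Bit 9: prefix='00' (no match yet)
Bit 10: prefix='000' -> emit 'n', reset
Bit 11: prefix='0' (no match yet)
Bit 12: prefix='00' (no match yet)
Bit 13: prefix='000' -> emit 'n', reset
Bit 14: prefix='0' (no match yet)
Bit 15: prefix='01' (no match yet)
Bit 16: prefix='011' -> emit 'g', reset

Answer: 6 n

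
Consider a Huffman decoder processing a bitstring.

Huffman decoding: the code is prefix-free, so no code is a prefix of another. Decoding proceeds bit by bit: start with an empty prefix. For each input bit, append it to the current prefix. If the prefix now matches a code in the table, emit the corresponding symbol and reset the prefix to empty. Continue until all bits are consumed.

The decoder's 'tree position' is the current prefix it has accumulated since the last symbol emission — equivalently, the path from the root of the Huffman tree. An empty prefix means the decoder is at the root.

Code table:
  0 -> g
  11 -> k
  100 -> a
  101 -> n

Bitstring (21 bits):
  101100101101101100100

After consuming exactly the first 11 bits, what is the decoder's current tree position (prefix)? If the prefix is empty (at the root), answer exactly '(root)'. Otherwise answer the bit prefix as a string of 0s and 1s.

Answer: 10

Derivation:
Bit 0: prefix='1' (no match yet)
Bit 1: prefix='10' (no match yet)
Bit 2: prefix='101' -> emit 'n', reset
Bit 3: prefix='1' (no match yet)
Bit 4: prefix='10' (no match yet)
Bit 5: prefix='100' -> emit 'a', reset
Bit 6: prefix='1' (no match yet)
Bit 7: prefix='10' (no match yet)
Bit 8: prefix='101' -> emit 'n', reset
Bit 9: prefix='1' (no match yet)
Bit 10: prefix='10' (no match yet)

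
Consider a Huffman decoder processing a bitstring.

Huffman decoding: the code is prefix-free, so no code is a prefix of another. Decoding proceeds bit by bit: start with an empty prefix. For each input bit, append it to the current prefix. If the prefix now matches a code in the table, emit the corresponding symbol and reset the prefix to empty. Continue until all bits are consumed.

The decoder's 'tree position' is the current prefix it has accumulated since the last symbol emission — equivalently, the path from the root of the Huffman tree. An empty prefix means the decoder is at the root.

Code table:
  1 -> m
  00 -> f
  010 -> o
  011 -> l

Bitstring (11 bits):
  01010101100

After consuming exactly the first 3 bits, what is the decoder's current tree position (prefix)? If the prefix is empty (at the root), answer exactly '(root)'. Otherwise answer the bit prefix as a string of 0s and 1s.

Bit 0: prefix='0' (no match yet)
Bit 1: prefix='01' (no match yet)
Bit 2: prefix='010' -> emit 'o', reset

Answer: (root)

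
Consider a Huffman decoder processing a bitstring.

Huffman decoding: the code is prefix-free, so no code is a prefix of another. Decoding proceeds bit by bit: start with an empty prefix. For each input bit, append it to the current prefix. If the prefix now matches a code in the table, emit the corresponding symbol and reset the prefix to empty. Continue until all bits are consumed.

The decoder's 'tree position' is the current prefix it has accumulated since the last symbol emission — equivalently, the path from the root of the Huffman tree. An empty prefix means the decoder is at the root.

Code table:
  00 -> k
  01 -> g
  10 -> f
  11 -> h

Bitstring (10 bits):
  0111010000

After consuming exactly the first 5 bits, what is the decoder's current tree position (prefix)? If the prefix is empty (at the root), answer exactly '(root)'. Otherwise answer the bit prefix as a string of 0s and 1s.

Answer: 0

Derivation:
Bit 0: prefix='0' (no match yet)
Bit 1: prefix='01' -> emit 'g', reset
Bit 2: prefix='1' (no match yet)
Bit 3: prefix='11' -> emit 'h', reset
Bit 4: prefix='0' (no match yet)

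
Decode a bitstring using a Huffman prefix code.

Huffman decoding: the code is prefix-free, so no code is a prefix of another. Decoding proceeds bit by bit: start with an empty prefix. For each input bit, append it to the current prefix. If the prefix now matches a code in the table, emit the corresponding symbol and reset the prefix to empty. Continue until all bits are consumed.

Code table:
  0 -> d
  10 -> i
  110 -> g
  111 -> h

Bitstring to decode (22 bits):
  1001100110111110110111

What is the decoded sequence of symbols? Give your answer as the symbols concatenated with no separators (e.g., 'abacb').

Bit 0: prefix='1' (no match yet)
Bit 1: prefix='10' -> emit 'i', reset
Bit 2: prefix='0' -> emit 'd', reset
Bit 3: prefix='1' (no match yet)
Bit 4: prefix='11' (no match yet)
Bit 5: prefix='110' -> emit 'g', reset
Bit 6: prefix='0' -> emit 'd', reset
Bit 7: prefix='1' (no match yet)
Bit 8: prefix='11' (no match yet)
Bit 9: prefix='110' -> emit 'g', reset
Bit 10: prefix='1' (no match yet)
Bit 11: prefix='11' (no match yet)
Bit 12: prefix='111' -> emit 'h', reset
Bit 13: prefix='1' (no match yet)
Bit 14: prefix='11' (no match yet)
Bit 15: prefix='110' -> emit 'g', reset
Bit 16: prefix='1' (no match yet)
Bit 17: prefix='11' (no match yet)
Bit 18: prefix='110' -> emit 'g', reset
Bit 19: prefix='1' (no match yet)
Bit 20: prefix='11' (no match yet)
Bit 21: prefix='111' -> emit 'h', reset

Answer: idgdghggh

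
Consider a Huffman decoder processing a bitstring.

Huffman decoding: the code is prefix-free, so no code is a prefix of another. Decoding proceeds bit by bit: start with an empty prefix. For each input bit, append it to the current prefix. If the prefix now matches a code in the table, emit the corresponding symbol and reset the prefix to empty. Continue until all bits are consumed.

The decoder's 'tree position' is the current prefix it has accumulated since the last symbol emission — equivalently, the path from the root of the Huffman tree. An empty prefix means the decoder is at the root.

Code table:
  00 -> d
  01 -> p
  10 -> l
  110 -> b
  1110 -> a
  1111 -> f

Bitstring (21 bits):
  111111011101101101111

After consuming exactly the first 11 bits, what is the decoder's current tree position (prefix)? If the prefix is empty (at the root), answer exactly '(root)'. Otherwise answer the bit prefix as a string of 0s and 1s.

Answer: (root)

Derivation:
Bit 0: prefix='1' (no match yet)
Bit 1: prefix='11' (no match yet)
Bit 2: prefix='111' (no match yet)
Bit 3: prefix='1111' -> emit 'f', reset
Bit 4: prefix='1' (no match yet)
Bit 5: prefix='11' (no match yet)
Bit 6: prefix='110' -> emit 'b', reset
Bit 7: prefix='1' (no match yet)
Bit 8: prefix='11' (no match yet)
Bit 9: prefix='111' (no match yet)
Bit 10: prefix='1110' -> emit 'a', reset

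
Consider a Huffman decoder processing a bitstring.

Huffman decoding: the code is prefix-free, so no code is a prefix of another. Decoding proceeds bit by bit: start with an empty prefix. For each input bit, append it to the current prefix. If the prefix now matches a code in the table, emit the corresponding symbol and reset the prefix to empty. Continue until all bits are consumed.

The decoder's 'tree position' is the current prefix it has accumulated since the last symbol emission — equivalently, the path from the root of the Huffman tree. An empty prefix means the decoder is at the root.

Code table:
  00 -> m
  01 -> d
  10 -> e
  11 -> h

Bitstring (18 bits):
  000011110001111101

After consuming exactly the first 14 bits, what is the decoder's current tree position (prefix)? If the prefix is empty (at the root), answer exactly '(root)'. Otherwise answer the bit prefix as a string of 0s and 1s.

Answer: (root)

Derivation:
Bit 0: prefix='0' (no match yet)
Bit 1: prefix='00' -> emit 'm', reset
Bit 2: prefix='0' (no match yet)
Bit 3: prefix='00' -> emit 'm', reset
Bit 4: prefix='1' (no match yet)
Bit 5: prefix='11' -> emit 'h', reset
Bit 6: prefix='1' (no match yet)
Bit 7: prefix='11' -> emit 'h', reset
Bit 8: prefix='0' (no match yet)
Bit 9: prefix='00' -> emit 'm', reset
Bit 10: prefix='0' (no match yet)
Bit 11: prefix='01' -> emit 'd', reset
Bit 12: prefix='1' (no match yet)
Bit 13: prefix='11' -> emit 'h', reset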